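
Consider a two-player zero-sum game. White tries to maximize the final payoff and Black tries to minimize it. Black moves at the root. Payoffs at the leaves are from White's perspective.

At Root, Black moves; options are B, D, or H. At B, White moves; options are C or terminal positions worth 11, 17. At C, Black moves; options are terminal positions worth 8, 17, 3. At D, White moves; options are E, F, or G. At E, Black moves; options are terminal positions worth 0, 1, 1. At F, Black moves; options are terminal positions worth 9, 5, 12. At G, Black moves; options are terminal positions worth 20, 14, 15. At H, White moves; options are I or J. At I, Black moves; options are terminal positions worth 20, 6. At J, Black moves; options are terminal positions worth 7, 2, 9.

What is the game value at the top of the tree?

C (Black): min(8, 17, 3) = 3
B (White): max(3, 11, 17) = 17
E (Black): min(0, 1, 1) = 0
F (Black): min(9, 5, 12) = 5
G (Black): min(20, 14, 15) = 14
D (White): max(0, 5, 14) = 14
I (Black): min(20, 6) = 6
J (Black): min(7, 2, 9) = 2
H (White): max(6, 2) = 6
Root (Black): min(17, 14, 6) = 6

6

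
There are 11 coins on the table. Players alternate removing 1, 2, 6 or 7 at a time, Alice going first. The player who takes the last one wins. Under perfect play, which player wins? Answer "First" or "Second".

Second

W/L table (W = player to move can force a win):
i:   0  1  2  3  4  5  6  7  8  9 10 11
     L  W  W  L  W  W  W  W  L  W  W  L
Position 11 is L, so the second player wins.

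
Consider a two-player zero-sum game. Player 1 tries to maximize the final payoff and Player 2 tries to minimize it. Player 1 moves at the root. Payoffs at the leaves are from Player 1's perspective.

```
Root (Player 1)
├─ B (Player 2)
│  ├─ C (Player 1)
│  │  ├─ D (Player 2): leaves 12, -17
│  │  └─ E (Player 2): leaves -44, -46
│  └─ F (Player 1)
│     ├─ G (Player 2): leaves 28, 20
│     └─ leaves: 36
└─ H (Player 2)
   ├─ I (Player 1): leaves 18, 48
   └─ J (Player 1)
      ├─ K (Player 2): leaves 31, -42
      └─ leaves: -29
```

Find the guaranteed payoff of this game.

-17

D (Player 2): min(12, -17) = -17
E (Player 2): min(-44, -46) = -46
C (Player 1): max(-17, -46) = -17
G (Player 2): min(28, 20) = 20
F (Player 1): max(20, 36) = 36
B (Player 2): min(-17, 36) = -17
I (Player 1): max(18, 48) = 48
K (Player 2): min(31, -42) = -42
J (Player 1): max(-42, -29) = -29
H (Player 2): min(48, -29) = -29
Root (Player 1): max(-17, -29) = -17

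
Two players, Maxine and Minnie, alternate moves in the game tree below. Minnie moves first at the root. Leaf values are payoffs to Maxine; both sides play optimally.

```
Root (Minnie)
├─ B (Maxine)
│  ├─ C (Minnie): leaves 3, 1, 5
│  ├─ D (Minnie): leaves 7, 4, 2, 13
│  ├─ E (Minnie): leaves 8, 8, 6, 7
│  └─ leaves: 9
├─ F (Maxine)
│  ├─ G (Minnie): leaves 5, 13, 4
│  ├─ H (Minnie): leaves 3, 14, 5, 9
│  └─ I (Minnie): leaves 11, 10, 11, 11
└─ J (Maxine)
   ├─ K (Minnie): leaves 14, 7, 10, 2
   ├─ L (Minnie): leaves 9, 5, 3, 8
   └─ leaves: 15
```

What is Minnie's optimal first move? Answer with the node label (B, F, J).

C (Minnie): min(3, 1, 5) = 1
D (Minnie): min(7, 4, 2, 13) = 2
E (Minnie): min(8, 8, 6, 7) = 6
B (Maxine): max(1, 2, 6, 9) = 9
G (Minnie): min(5, 13, 4) = 4
H (Minnie): min(3, 14, 5, 9) = 3
I (Minnie): min(11, 10, 11, 11) = 10
F (Maxine): max(4, 3, 10) = 10
K (Minnie): min(14, 7, 10, 2) = 2
L (Minnie): min(9, 5, 3, 8) = 3
J (Maxine): max(2, 3, 15) = 15
Root (Minnie): min(9, 10, 15) = 9
Minnie picks the child with the lowest value: B (value 9).

B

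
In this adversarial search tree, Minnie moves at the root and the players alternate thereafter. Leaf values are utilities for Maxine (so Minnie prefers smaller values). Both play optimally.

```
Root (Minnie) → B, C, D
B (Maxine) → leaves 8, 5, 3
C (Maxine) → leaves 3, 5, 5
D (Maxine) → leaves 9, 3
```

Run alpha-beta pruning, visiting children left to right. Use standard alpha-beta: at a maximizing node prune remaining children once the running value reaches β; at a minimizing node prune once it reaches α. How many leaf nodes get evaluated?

B [α=-∞,β=+∞]: v=8
C [α=-∞,β=8]: v=5
D [α=-∞,β=5]: v=9 after child 1 ≥ β → β-cutoff, skip 1
Root [α=-∞,β=+∞]: v=5
Leaves evaluated: 7 of 8.

7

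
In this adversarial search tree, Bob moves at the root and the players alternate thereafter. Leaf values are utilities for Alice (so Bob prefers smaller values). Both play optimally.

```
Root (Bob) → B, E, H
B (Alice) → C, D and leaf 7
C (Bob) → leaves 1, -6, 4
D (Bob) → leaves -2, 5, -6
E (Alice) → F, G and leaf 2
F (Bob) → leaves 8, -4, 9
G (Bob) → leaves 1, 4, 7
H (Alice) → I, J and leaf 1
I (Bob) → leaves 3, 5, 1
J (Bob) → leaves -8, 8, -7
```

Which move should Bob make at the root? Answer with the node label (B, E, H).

H

C (Bob): min(1, -6, 4) = -6
D (Bob): min(-2, 5, -6) = -6
B (Alice): max(-6, -6, 7) = 7
F (Bob): min(8, -4, 9) = -4
G (Bob): min(1, 4, 7) = 1
E (Alice): max(-4, 1, 2) = 2
I (Bob): min(3, 5, 1) = 1
J (Bob): min(-8, 8, -7) = -8
H (Alice): max(1, -8, 1) = 1
Root (Bob): min(7, 2, 1) = 1
Bob picks the child with the lowest value: H (value 1).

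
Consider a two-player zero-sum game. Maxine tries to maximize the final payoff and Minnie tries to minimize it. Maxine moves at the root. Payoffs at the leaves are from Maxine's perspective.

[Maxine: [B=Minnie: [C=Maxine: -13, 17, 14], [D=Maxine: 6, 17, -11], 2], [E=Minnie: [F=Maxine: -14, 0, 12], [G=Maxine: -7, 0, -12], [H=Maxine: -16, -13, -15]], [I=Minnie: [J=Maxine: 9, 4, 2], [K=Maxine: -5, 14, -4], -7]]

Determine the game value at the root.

2

C (Maxine): max(-13, 17, 14) = 17
D (Maxine): max(6, 17, -11) = 17
B (Minnie): min(17, 17, 2) = 2
F (Maxine): max(-14, 0, 12) = 12
G (Maxine): max(-7, 0, -12) = 0
H (Maxine): max(-16, -13, -15) = -13
E (Minnie): min(12, 0, -13) = -13
J (Maxine): max(9, 4, 2) = 9
K (Maxine): max(-5, 14, -4) = 14
I (Minnie): min(9, 14, -7) = -7
Root (Maxine): max(2, -13, -7) = 2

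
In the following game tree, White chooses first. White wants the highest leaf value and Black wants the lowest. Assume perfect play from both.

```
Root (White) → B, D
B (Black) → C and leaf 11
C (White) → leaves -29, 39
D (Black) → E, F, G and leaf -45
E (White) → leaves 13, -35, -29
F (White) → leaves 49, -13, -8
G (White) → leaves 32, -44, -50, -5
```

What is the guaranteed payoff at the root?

11

C (White): max(-29, 39) = 39
B (Black): min(39, 11) = 11
E (White): max(13, -35, -29) = 13
F (White): max(49, -13, -8) = 49
G (White): max(32, -44, -50, -5) = 32
D (Black): min(13, 49, 32, -45) = -45
Root (White): max(11, -45) = 11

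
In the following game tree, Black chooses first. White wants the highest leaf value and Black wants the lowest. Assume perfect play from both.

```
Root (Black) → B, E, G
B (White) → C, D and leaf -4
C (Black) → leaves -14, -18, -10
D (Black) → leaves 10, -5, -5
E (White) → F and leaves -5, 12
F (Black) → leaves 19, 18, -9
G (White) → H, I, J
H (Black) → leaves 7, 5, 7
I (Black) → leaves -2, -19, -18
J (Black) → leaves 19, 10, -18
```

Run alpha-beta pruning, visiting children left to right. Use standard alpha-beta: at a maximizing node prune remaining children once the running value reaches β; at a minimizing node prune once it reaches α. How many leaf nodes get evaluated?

C [α=-∞,β=+∞]: v=-18
D [α=-18,β=+∞]: v=-5
B [α=-∞,β=+∞]: v=-4
F [α=-∞,β=-4]: v=-9
E [α=-∞,β=-4]: v=12
H [α=-∞,β=-4]: v=5
G [α=-∞,β=-4]: v=5 after child 1 ≥ β → β-cutoff, skip 2
Root [α=-∞,β=+∞]: v=-4
Leaves evaluated: 15 of 21.

15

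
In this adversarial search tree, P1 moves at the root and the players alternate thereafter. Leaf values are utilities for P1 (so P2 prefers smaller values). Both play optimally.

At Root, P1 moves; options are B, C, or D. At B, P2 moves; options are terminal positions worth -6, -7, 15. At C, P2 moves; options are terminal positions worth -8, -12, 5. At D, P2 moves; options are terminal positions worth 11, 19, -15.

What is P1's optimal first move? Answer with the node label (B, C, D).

B

B (P2): min(-6, -7, 15) = -7
C (P2): min(-8, -12, 5) = -12
D (P2): min(11, 19, -15) = -15
Root (P1): max(-7, -12, -15) = -7
P1 picks the child with the highest value: B (value -7).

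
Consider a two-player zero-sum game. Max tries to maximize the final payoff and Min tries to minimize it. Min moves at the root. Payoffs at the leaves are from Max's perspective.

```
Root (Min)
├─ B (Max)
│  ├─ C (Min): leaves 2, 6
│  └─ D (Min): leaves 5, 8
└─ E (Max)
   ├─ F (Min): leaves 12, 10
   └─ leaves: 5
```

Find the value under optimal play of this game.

5

C (Min): min(2, 6) = 2
D (Min): min(5, 8) = 5
B (Max): max(2, 5) = 5
F (Min): min(12, 10) = 10
E (Max): max(10, 5) = 10
Root (Min): min(5, 10) = 5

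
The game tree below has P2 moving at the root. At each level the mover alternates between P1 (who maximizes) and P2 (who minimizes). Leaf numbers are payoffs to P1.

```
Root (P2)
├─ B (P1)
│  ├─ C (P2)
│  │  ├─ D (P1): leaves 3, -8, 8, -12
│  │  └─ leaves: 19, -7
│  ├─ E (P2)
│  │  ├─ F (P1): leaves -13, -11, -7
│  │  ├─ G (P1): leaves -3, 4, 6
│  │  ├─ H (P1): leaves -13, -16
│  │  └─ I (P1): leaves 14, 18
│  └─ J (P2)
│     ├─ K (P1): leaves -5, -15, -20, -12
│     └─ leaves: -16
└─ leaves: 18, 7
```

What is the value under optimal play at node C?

D: max(3, -8, 8, -12) = 8
C: min(8, 19, -7) = -7

-7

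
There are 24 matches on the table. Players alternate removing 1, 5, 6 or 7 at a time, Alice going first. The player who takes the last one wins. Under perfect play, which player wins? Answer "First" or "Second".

i:   0  1  2  3  4  5  6  7  8  9 10 11 12 13 14 15 16 17 18 19 20 21 22 23 24
     L  W  L  W  L  W  W  W  W  W  W  W  L  W  L  W  L  W  W  W  W  W  W  W  L
Position 24 is L, so the second player wins.

Second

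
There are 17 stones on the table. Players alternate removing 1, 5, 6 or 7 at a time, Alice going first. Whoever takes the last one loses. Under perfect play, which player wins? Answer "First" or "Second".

Mark each pile size as W (mover wins) or L (mover loses):
i:   0  1  2  3  4  5  6  7  8  9 10 11 12 13 14 15 16 17
     W  L  W  L  W  L  W  W  W  W  W  W  W  L  W  L  W  L
Position 17 is L, so the second player wins.

Second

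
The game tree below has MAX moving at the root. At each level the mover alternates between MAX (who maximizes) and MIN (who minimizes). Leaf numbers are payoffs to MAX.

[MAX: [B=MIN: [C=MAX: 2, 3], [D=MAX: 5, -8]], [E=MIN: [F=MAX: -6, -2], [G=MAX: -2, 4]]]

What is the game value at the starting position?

C (MAX): max(2, 3) = 3
D (MAX): max(5, -8) = 5
B (MIN): min(3, 5) = 3
F (MAX): max(-6, -2) = -2
G (MAX): max(-2, 4) = 4
E (MIN): min(-2, 4) = -2
Root (MAX): max(3, -2) = 3

3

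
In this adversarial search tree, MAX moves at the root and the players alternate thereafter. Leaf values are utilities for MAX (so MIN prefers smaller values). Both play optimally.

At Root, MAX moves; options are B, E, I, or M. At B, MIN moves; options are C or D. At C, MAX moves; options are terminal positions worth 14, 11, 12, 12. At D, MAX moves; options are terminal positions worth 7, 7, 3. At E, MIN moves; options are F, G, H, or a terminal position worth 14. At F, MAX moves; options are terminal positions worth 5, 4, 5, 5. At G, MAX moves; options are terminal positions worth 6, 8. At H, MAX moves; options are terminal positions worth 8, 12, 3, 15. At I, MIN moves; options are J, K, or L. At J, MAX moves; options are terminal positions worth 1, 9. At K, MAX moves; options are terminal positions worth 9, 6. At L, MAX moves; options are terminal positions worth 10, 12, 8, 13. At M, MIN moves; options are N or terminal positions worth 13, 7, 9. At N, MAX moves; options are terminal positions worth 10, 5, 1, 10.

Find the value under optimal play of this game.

9

C (MAX): max(14, 11, 12, 12) = 14
D (MAX): max(7, 7, 3) = 7
B (MIN): min(14, 7) = 7
F (MAX): max(5, 4, 5, 5) = 5
G (MAX): max(6, 8) = 8
H (MAX): max(8, 12, 3, 15) = 15
E (MIN): min(5, 8, 15, 14) = 5
J (MAX): max(1, 9) = 9
K (MAX): max(9, 6) = 9
L (MAX): max(10, 12, 8, 13) = 13
I (MIN): min(9, 9, 13) = 9
N (MAX): max(10, 5, 1, 10) = 10
M (MIN): min(10, 13, 7, 9) = 7
Root (MAX): max(7, 5, 9, 7) = 9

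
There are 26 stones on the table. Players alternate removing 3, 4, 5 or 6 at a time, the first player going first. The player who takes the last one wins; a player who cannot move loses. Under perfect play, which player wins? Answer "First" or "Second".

First

Positions where the player to move wins (W) vs loses (L):
i:   0  1  2  3  4  5  6  7  8  9 10 11 12 13 14 15 16 17 18 19 20 21 22 23 24 25 26
     L  L  L  W  W  W  W  W  W  L  L  L  W  W  W  W  W  W  L  L  L  W  W  W  W  W  W
Position 26 is W, so the first player wins.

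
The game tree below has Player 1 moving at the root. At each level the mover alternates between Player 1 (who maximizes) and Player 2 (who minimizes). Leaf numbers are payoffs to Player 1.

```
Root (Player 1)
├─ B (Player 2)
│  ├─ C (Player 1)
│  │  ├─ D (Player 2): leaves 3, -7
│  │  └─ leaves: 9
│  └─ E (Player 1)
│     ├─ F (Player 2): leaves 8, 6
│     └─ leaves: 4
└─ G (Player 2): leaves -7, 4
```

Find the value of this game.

D (Player 2): min(3, -7) = -7
C (Player 1): max(-7, 9) = 9
F (Player 2): min(8, 6) = 6
E (Player 1): max(6, 4) = 6
B (Player 2): min(9, 6) = 6
G (Player 2): min(-7, 4) = -7
Root (Player 1): max(6, -7) = 6

6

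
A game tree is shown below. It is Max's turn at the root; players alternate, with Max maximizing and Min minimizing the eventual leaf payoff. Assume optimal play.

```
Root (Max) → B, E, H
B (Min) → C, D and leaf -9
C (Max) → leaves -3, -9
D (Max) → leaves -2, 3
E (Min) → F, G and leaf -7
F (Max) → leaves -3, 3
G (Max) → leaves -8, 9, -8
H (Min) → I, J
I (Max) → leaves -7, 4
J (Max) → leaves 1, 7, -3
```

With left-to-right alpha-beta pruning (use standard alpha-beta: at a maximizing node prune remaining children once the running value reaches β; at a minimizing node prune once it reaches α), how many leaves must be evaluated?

C [α=-∞,β=+∞]: v=-3
D [α=-∞,β=-3]: v=-2 after child 1 ≥ β → β-cutoff, skip 1
B [α=-∞,β=+∞]: v=-9
F [α=-9,β=+∞]: v=3
G [α=-9,β=3]: v=9 after child 2 ≥ β → β-cutoff, skip 1
E [α=-9,β=+∞]: v=-7
I [α=-7,β=+∞]: v=4
J [α=-7,β=4]: v=7 after child 2 ≥ β → β-cutoff, skip 1
H [α=-7,β=+∞]: v=4
Root [α=-∞,β=+∞]: v=4
Leaves evaluated: 13 of 16.

13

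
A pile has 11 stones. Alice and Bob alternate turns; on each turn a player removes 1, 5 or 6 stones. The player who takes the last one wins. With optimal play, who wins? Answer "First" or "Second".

Second

W/L table (W = player to move can force a win):
i:   0  1  2  3  4  5  6  7  8  9 10 11
     L  W  L  W  L  W  W  W  W  W  W  L
Position 11 is L, so the second player wins.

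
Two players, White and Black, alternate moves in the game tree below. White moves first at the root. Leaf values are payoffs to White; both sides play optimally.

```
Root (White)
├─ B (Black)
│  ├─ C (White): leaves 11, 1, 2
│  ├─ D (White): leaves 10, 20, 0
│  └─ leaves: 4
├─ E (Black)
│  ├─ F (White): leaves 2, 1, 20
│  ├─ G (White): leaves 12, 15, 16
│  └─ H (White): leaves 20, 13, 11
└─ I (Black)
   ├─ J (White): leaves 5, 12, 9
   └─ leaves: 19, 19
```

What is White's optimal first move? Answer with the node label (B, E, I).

C (White): max(11, 1, 2) = 11
D (White): max(10, 20, 0) = 20
B (Black): min(11, 20, 4) = 4
F (White): max(2, 1, 20) = 20
G (White): max(12, 15, 16) = 16
H (White): max(20, 13, 11) = 20
E (Black): min(20, 16, 20) = 16
J (White): max(5, 12, 9) = 12
I (Black): min(12, 19, 19) = 12
Root (White): max(4, 16, 12) = 16
White picks the child with the highest value: E (value 16).

E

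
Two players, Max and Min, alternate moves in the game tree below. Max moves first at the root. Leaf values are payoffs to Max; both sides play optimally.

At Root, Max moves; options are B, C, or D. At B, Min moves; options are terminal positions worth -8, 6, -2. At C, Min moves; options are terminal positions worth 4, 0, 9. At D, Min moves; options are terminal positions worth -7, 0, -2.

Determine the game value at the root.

0

B (Min): min(-8, 6, -2) = -8
C (Min): min(4, 0, 9) = 0
D (Min): min(-7, 0, -2) = -7
Root (Max): max(-8, 0, -7) = 0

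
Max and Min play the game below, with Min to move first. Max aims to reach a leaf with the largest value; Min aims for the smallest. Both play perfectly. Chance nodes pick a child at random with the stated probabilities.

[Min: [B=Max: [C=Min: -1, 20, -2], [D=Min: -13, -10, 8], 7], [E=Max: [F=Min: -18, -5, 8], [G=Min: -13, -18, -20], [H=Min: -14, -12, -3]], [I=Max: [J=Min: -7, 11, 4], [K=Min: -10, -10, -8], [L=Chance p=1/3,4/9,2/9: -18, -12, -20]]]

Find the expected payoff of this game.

-14

C (Min): min(-1, 20, -2) = -2
D (Min): min(-13, -10, 8) = -13
B (Max): max(-2, -13, 7) = 7
F (Min): min(-18, -5, 8) = -18
G (Min): min(-13, -18, -20) = -20
H (Min): min(-14, -12, -3) = -14
E (Max): max(-18, -20, -14) = -14
J (Min): min(-7, 11, 4) = -7
K (Min): min(-10, -10, -8) = -10
L (Chance): 1/3·-18 + 4/9·-12 + 2/9·-20 = -15.78
I (Max): max(-7, -10, -15.78) = -7
Root (Min): min(7, -14, -7) = -14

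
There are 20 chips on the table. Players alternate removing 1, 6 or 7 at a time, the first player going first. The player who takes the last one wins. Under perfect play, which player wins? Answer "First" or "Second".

Positions where the player to move wins (W) vs loses (L):
i:   0  1  2  3  4  5  6  7  8  9 10 11 12 13 14 15 16 17 18 19 20
     L  W  L  W  L  W  W  W  W  W  W  W  L  W  L  W  L  W  W  W  W
Position 20 is W, so the first player wins.

First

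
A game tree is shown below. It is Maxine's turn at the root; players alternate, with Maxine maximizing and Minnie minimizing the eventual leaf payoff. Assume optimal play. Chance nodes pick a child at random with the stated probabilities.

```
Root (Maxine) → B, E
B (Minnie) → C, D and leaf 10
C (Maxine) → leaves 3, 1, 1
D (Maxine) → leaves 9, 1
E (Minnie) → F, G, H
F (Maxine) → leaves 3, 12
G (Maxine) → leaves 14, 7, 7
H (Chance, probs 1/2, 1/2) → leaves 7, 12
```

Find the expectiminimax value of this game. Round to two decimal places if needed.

C (Maxine): max(3, 1, 1) = 3
D (Maxine): max(9, 1) = 9
B (Minnie): min(3, 9, 10) = 3
F (Maxine): max(3, 12) = 12
G (Maxine): max(14, 7, 7) = 14
H (Chance): 1/2·7 + 1/2·12 = 9.5
E (Minnie): min(12, 14, 9.5) = 9.5
Root (Maxine): max(3, 9.5) = 9.5

9.5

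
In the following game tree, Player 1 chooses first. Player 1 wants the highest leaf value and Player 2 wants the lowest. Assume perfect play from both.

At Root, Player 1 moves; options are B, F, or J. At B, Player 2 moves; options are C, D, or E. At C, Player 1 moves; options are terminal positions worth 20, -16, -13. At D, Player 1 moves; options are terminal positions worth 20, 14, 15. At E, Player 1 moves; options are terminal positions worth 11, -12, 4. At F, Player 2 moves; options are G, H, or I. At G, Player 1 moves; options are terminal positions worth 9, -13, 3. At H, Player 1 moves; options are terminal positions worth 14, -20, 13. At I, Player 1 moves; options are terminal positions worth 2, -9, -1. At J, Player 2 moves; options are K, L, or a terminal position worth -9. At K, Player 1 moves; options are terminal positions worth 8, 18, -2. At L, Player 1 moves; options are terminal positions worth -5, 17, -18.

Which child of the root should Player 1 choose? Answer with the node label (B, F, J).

C (Player 1): max(20, -16, -13) = 20
D (Player 1): max(20, 14, 15) = 20
E (Player 1): max(11, -12, 4) = 11
B (Player 2): min(20, 20, 11) = 11
G (Player 1): max(9, -13, 3) = 9
H (Player 1): max(14, -20, 13) = 14
I (Player 1): max(2, -9, -1) = 2
F (Player 2): min(9, 14, 2) = 2
K (Player 1): max(8, 18, -2) = 18
L (Player 1): max(-5, 17, -18) = 17
J (Player 2): min(18, 17, -9) = -9
Root (Player 1): max(11, 2, -9) = 11
Player 1 picks the child with the highest value: B (value 11).

B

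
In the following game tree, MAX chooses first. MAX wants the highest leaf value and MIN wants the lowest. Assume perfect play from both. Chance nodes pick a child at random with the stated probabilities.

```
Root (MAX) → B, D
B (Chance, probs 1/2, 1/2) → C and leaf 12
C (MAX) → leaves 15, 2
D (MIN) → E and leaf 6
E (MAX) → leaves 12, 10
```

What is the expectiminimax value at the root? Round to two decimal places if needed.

C (MAX): max(15, 2) = 15
B (Chance): 1/2·15 + 1/2·12 = 13.5
E (MAX): max(12, 10) = 12
D (MIN): min(12, 6) = 6
Root (MAX): max(13.5, 6) = 13.5

13.5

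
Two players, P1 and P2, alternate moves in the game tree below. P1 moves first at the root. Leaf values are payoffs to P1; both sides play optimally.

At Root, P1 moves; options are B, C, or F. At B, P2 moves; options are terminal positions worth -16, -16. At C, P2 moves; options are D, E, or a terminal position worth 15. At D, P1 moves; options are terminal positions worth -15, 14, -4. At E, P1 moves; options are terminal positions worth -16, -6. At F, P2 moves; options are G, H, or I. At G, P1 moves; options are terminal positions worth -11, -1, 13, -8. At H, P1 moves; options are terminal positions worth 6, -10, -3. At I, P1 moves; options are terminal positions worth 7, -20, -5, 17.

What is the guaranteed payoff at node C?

-6

D: max(-15, 14, -4) = 14
E: max(-16, -6) = -6
C: min(14, -6, 15) = -6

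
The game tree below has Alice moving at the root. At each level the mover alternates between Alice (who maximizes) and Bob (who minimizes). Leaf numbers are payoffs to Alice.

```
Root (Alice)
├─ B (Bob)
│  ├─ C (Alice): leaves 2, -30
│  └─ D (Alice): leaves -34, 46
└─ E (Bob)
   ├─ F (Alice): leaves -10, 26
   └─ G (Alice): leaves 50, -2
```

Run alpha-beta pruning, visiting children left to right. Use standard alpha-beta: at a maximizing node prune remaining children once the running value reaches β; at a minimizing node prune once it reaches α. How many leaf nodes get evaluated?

7

C [α=-∞,β=+∞]: v=2
D [α=-∞,β=2]: v=46
B [α=-∞,β=+∞]: v=2
F [α=2,β=+∞]: v=26
G [α=2,β=26]: v=50 after child 1 ≥ β → β-cutoff, skip 1
E [α=2,β=+∞]: v=26
Root [α=-∞,β=+∞]: v=26
Leaves evaluated: 7 of 8.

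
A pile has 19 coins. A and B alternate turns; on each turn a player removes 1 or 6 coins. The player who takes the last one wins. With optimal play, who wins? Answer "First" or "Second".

Mark each pile size as W (mover wins) or L (mover loses):
i:   0  1  2  3  4  5  6  7  8  9 10 11 12 13 14 15 16 17 18 19
     L  W  L  W  L  W  W  L  W  L  W  L  W  W  L  W  L  W  L  W
Position 19 is W, so the first player wins.

First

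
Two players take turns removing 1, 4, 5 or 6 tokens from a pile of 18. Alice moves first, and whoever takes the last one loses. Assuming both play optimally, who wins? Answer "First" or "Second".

W/L table (W = player to move can force a win):
i:   0  1  2  3  4  5  6  7  8  9 10 11 12 13 14 15 16 17 18
     W  L  W  L  W  W  W  W  W  W  L  W  L  W  W  W  W  W  W
Position 18 is W, so the first player wins.

First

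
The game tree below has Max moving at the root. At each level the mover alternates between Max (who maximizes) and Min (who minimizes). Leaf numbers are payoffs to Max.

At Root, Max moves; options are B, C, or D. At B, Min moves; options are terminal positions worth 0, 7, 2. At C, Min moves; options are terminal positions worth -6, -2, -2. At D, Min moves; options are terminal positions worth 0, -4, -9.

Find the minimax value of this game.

B (Min): min(0, 7, 2) = 0
C (Min): min(-6, -2, -2) = -6
D (Min): min(0, -4, -9) = -9
Root (Max): max(0, -6, -9) = 0

0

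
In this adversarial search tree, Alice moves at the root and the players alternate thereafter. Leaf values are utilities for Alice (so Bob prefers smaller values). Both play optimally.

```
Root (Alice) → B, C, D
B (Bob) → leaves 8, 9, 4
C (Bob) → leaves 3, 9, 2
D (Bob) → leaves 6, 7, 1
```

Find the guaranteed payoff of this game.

B (Bob): min(8, 9, 4) = 4
C (Bob): min(3, 9, 2) = 2
D (Bob): min(6, 7, 1) = 1
Root (Alice): max(4, 2, 1) = 4

4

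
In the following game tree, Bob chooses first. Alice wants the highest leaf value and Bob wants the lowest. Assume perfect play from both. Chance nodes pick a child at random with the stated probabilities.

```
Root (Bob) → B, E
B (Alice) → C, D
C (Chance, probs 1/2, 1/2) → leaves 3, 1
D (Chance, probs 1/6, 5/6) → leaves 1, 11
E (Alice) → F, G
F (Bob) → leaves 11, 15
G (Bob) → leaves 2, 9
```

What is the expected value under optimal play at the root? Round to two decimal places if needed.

9.33

C (Chance): 1/2·3 + 1/2·1 = 2
D (Chance): 1/6·1 + 5/6·11 = 9.33
B (Alice): max(2, 9.33) = 9.33
F (Bob): min(11, 15) = 11
G (Bob): min(2, 9) = 2
E (Alice): max(11, 2) = 11
Root (Bob): min(9.33, 11) = 9.33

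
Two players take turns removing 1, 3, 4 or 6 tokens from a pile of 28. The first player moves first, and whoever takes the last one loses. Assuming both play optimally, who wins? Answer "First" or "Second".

First

Mark each pile size as W (mover wins) or L (mover loses):
i:   0  1  2  3  4  5  6  7  8  9 10 11 12 13 14 15 16 17 18 19 20 21 22 23 24 25 26 27 28
     W  L  W  L  W  W  W  W  L  W  L  W  W  W  W  L  W  L  W  W  W  W  L  W  L  W  W  W  W
Position 28 is W, so the first player wins.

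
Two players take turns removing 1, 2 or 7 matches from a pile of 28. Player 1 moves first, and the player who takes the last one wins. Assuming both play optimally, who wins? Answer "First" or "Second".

First

Compute winning (W) and losing (L) positions by backward induction:
i:   0  1  2  3  4  5  6  7  8  9 10 11 12 13 14 15 16 17 18 19 20 21 22 23 24 25 26 27 28
     L  W  W  L  W  W  L  W  W  L  W  W  L  W  W  L  W  W  L  W  W  L  W  W  L  W  W  L  W
Position 28 is W, so the first player wins.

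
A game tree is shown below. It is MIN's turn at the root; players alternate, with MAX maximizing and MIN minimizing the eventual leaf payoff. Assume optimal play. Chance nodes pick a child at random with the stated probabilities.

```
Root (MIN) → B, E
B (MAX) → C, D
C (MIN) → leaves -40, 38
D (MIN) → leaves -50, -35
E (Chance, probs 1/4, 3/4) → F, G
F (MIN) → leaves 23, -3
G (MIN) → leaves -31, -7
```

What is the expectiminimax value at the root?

-40

C (MIN): min(-40, 38) = -40
D (MIN): min(-50, -35) = -50
B (MAX): max(-40, -50) = -40
F (MIN): min(23, -3) = -3
G (MIN): min(-31, -7) = -31
E (Chance): 1/4·-3 + 3/4·-31 = -24
Root (MIN): min(-40, -24) = -40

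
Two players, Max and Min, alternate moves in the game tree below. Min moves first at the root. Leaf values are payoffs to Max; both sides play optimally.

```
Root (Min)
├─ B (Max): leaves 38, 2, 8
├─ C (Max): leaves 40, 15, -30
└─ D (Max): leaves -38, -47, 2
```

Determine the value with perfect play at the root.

2

B (Max): max(38, 2, 8) = 38
C (Max): max(40, 15, -30) = 40
D (Max): max(-38, -47, 2) = 2
Root (Min): min(38, 40, 2) = 2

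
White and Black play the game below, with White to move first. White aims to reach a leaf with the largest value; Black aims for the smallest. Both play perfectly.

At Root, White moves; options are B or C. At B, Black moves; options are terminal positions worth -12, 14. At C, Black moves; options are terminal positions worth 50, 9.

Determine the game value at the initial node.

B (Black): min(-12, 14) = -12
C (Black): min(50, 9) = 9
Root (White): max(-12, 9) = 9

9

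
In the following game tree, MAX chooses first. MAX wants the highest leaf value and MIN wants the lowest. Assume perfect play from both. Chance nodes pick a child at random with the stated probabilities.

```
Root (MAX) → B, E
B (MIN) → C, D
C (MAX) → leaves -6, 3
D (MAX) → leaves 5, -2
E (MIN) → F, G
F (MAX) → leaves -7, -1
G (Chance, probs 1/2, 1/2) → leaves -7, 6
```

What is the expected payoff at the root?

C (MAX): max(-6, 3) = 3
D (MAX): max(5, -2) = 5
B (MIN): min(3, 5) = 3
F (MAX): max(-7, -1) = -1
G (Chance): 1/2·-7 + 1/2·6 = -0.5
E (MIN): min(-1, -0.5) = -1
Root (MAX): max(3, -1) = 3

3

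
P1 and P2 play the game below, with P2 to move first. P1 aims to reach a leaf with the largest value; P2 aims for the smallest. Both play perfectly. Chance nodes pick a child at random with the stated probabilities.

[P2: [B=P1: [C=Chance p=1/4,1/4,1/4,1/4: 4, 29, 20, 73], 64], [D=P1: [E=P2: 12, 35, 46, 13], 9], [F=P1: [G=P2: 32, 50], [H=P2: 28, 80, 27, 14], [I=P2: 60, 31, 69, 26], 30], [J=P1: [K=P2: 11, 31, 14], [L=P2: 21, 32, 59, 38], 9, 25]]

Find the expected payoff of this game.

12

C (Chance): 1/4·4 + 1/4·29 + 1/4·20 + 1/4·73 = 31.5
B (P1): max(31.5, 64) = 64
E (P2): min(12, 35, 46, 13) = 12
D (P1): max(12, 9) = 12
G (P2): min(32, 50) = 32
H (P2): min(28, 80, 27, 14) = 14
I (P2): min(60, 31, 69, 26) = 26
F (P1): max(32, 14, 26, 30) = 32
K (P2): min(11, 31, 14) = 11
L (P2): min(21, 32, 59, 38) = 21
J (P1): max(11, 21, 9, 25) = 25
Root (P2): min(64, 12, 32, 25) = 12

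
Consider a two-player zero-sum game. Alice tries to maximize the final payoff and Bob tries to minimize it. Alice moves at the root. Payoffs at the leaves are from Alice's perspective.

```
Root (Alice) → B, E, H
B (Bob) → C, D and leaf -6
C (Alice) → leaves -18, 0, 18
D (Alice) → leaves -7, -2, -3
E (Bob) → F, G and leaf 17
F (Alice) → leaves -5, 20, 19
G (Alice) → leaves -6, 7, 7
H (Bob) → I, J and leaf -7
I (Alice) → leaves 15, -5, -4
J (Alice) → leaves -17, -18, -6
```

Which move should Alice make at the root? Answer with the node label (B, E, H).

E

C (Alice): max(-18, 0, 18) = 18
D (Alice): max(-7, -2, -3) = -2
B (Bob): min(18, -2, -6) = -6
F (Alice): max(-5, 20, 19) = 20
G (Alice): max(-6, 7, 7) = 7
E (Bob): min(20, 7, 17) = 7
I (Alice): max(15, -5, -4) = 15
J (Alice): max(-17, -18, -6) = -6
H (Bob): min(15, -6, -7) = -7
Root (Alice): max(-6, 7, -7) = 7
Alice picks the child with the highest value: E (value 7).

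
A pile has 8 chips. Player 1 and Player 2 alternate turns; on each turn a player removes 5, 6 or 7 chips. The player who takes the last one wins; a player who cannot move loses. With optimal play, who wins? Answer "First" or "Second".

First

i:   0  1  2  3  4  5  6  7  8
     L  L  L  L  L  W  W  W  W
Position 8 is W, so the first player wins.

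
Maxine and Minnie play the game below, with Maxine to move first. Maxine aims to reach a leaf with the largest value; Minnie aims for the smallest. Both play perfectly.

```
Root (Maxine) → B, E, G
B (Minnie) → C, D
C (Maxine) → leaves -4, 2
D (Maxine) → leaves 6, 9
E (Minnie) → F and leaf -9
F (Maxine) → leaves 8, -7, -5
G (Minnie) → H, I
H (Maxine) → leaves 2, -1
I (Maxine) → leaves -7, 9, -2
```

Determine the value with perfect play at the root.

C (Maxine): max(-4, 2) = 2
D (Maxine): max(6, 9) = 9
B (Minnie): min(2, 9) = 2
F (Maxine): max(8, -7, -5) = 8
E (Minnie): min(8, -9) = -9
H (Maxine): max(2, -1) = 2
I (Maxine): max(-7, 9, -2) = 9
G (Minnie): min(2, 9) = 2
Root (Maxine): max(2, -9, 2) = 2

2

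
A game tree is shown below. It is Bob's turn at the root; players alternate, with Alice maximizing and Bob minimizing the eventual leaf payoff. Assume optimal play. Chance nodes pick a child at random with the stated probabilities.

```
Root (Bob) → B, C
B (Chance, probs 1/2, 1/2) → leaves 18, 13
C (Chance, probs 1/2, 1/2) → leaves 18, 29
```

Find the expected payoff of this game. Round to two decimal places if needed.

B (Chance): 1/2·18 + 1/2·13 = 15.5
C (Chance): 1/2·18 + 1/2·29 = 23.5
Root (Bob): min(15.5, 23.5) = 15.5

15.5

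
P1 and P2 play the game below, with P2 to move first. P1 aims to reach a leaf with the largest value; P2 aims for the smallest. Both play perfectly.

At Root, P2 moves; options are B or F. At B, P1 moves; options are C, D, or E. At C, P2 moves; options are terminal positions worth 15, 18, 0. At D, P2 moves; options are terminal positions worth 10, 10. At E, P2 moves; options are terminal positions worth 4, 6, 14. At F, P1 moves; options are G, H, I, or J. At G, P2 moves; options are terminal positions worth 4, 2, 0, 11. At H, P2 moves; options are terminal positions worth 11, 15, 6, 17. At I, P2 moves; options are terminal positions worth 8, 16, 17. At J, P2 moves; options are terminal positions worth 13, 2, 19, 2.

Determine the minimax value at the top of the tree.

C (P2): min(15, 18, 0) = 0
D (P2): min(10, 10) = 10
E (P2): min(4, 6, 14) = 4
B (P1): max(0, 10, 4) = 10
G (P2): min(4, 2, 0, 11) = 0
H (P2): min(11, 15, 6, 17) = 6
I (P2): min(8, 16, 17) = 8
J (P2): min(13, 2, 19, 2) = 2
F (P1): max(0, 6, 8, 2) = 8
Root (P2): min(10, 8) = 8

8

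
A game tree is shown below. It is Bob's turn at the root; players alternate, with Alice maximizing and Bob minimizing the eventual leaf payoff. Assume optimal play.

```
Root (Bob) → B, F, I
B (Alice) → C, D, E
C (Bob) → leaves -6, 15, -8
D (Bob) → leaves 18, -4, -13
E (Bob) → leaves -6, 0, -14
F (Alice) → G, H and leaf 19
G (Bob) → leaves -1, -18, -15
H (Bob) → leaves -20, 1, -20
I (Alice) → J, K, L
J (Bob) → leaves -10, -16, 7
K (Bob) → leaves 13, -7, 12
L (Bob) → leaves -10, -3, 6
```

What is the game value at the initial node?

-8

C (Bob): min(-6, 15, -8) = -8
D (Bob): min(18, -4, -13) = -13
E (Bob): min(-6, 0, -14) = -14
B (Alice): max(-8, -13, -14) = -8
G (Bob): min(-1, -18, -15) = -18
H (Bob): min(-20, 1, -20) = -20
F (Alice): max(-18, -20, 19) = 19
J (Bob): min(-10, -16, 7) = -16
K (Bob): min(13, -7, 12) = -7
L (Bob): min(-10, -3, 6) = -10
I (Alice): max(-16, -7, -10) = -7
Root (Bob): min(-8, 19, -7) = -8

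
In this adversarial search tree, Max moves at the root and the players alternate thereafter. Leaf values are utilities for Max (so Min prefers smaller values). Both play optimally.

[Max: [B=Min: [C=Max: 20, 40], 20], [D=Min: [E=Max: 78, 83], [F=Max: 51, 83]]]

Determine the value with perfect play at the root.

83

C (Max): max(20, 40) = 40
B (Min): min(40, 20) = 20
E (Max): max(78, 83) = 83
F (Max): max(51, 83) = 83
D (Min): min(83, 83) = 83
Root (Max): max(20, 83) = 83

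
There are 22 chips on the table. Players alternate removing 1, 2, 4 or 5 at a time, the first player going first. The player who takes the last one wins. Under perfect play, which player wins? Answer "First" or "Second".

W/L table (W = player to move can force a win):
i:   0  1  2  3  4  5  6  7  8  9 10 11 12 13 14 15 16 17 18 19 20 21 22
     L  W  W  L  W  W  L  W  W  L  W  W  L  W  W  L  W  W  L  W  W  L  W
Position 22 is W, so the first player wins.

First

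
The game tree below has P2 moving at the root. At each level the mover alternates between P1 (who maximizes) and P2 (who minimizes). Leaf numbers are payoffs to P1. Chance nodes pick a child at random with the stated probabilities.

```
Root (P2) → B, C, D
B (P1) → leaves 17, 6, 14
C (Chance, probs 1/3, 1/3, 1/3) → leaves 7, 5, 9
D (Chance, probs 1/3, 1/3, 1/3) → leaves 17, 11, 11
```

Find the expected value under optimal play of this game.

7

B (P1): max(17, 6, 14) = 17
C (Chance): 1/3·7 + 1/3·5 + 1/3·9 = 7
D (Chance): 1/3·17 + 1/3·11 + 1/3·11 = 13
Root (P2): min(17, 7, 13) = 7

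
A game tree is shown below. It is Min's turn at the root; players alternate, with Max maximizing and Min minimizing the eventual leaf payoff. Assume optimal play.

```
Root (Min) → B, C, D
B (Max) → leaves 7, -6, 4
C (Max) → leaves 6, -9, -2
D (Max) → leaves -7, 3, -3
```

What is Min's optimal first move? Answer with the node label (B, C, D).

D

B (Max): max(7, -6, 4) = 7
C (Max): max(6, -9, -2) = 6
D (Max): max(-7, 3, -3) = 3
Root (Min): min(7, 6, 3) = 3
Min picks the child with the lowest value: D (value 3).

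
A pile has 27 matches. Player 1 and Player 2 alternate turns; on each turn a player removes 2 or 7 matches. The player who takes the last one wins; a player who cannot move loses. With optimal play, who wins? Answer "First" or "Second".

Second

Mark each pile size as W (mover wins) or L (mover loses):
i:   0  1  2  3  4  5  6  7  8  9 10 11 12 13 14 15 16 17 18 19 20 21 22 23 24 25 26 27
     L  L  W  W  L  L  W  W  W  L  L  W  W  L  L  W  W  W  L  L  W  W  L  L  W  W  W  L
Position 27 is L, so the second player wins.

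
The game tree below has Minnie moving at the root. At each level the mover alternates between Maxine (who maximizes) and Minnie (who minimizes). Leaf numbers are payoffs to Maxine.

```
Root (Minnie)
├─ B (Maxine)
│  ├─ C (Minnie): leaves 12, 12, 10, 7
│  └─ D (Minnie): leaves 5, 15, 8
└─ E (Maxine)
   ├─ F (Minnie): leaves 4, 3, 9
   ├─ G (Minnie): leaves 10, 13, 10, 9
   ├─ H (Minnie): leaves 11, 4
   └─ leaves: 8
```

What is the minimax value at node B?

7

C: min(12, 12, 10, 7) = 7
D: min(5, 15, 8) = 5
B: max(7, 5) = 7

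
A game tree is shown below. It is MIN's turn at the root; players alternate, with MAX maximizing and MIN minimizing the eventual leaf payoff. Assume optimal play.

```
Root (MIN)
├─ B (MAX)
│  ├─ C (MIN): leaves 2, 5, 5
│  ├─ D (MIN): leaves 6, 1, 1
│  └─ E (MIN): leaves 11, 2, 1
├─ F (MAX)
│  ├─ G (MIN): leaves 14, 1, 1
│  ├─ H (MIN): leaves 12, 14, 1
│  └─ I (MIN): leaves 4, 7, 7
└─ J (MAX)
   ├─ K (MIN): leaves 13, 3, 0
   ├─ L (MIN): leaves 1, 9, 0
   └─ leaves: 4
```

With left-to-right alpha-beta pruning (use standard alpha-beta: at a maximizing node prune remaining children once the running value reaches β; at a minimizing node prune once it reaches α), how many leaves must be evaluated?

23

C [α=-∞,β=+∞]: v=2
D [α=2,β=+∞]: v=1 after child 2 ≤ α → α-cutoff, skip 1
E [α=2,β=+∞]: v=2 after child 2 ≤ α → α-cutoff, skip 1
B [α=-∞,β=+∞]: v=2
G [α=-∞,β=2]: v=1
H [α=1,β=2]: v=1
I [α=1,β=2]: v=4
F [α=-∞,β=2]: v=4
K [α=-∞,β=2]: v=0
L [α=0,β=2]: v=0
J [α=-∞,β=2]: v=4
Root [α=-∞,β=+∞]: v=2
Leaves evaluated: 23 of 25.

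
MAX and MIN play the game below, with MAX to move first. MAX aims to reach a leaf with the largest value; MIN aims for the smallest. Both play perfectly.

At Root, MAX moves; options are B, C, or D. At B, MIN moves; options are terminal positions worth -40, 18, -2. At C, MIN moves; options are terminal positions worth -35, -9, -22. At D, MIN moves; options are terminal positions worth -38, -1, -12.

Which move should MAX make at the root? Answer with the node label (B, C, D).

B (MIN): min(-40, 18, -2) = -40
C (MIN): min(-35, -9, -22) = -35
D (MIN): min(-38, -1, -12) = -38
Root (MAX): max(-40, -35, -38) = -35
MAX picks the child with the highest value: C (value -35).

C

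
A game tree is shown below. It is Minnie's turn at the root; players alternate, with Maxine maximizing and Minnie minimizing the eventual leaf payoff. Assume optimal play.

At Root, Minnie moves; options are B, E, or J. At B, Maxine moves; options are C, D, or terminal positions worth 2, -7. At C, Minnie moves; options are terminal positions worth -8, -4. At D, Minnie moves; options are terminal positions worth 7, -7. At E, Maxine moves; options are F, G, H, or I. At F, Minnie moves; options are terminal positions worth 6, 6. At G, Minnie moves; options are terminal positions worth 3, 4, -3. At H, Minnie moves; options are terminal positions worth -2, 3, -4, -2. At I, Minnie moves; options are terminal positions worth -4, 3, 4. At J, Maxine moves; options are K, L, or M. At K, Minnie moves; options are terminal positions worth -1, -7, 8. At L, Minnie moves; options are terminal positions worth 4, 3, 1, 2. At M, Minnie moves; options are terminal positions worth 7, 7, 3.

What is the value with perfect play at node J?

K: min(-1, -7, 8) = -7
L: min(4, 3, 1, 2) = 1
M: min(7, 7, 3) = 3
J: max(-7, 1, 3) = 3

3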